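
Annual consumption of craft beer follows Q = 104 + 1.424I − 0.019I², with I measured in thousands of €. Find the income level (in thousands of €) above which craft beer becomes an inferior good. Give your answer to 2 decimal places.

37.47

dQ/dI = 1.424 − 0.038I.
The good is inferior where dQ/dI < 0. Setting dQ/dI = 0 gives I = 1.424 / 0.038 = 37.47.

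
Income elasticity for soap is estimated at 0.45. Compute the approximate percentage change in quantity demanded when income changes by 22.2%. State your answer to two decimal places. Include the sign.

9.99%

%ΔQ ≈ η × %ΔI = 0.45 × 22.2% = 9.99%.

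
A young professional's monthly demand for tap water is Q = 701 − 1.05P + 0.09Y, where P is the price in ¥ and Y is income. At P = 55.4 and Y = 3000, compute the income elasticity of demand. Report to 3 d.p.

0.296

At P = 55.4, Y = 3000: Q = 912.830.
Holding P constant, ∂Q/∂Y = 0.09.
η_Y = (∂Q/∂Y)·(Y/Q) = 0.09 × (3000/912.830) = 0.296.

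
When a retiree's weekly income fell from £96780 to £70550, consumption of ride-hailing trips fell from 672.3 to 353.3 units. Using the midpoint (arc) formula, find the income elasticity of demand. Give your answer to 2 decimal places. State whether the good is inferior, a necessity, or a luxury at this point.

1.98 (luxury)

ΔQ = 353.3 − 672.3 = -319; midpoint Q̄ = (672.3 + 353.3)/2 = 512.8.
ΔI = 70550 − 96780 = -26230; midpoint Ī = (96780 + 70550)/2 = 83665.
η = (ΔQ/Q̄) ÷ (ΔI/Ī) = (-319/512.8) ÷ (-26230/83665) = 1.98.
η > 1 ⇒ luxury.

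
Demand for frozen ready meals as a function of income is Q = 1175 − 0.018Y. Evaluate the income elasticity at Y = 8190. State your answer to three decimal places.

At Y = 8190: Q = 1027.580.
dQ/dY = −0.018.
η = (dQ/dY)·(Y/Q) = -0.018 × (8190/1027.580) = -0.143.

-0.143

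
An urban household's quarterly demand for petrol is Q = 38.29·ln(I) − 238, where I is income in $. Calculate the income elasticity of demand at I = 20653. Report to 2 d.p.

0.27

At I = 20653: Q = 142.435.
dQ/dI = 38.29/I = 0.00185397 at this income.
η = (dQ/dI)·(I/Q) = 0.00185397 × (20653/142.435) = 0.27.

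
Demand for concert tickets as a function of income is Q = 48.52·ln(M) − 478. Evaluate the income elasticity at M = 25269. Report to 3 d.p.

At M = 25269: Q = 13.863.
dQ/dM = 48.52/M = 0.00192014 at this income.
η = (dQ/dM)·(M/Q) = 0.00192014 × (25269/13.863) = 3.500.

3.500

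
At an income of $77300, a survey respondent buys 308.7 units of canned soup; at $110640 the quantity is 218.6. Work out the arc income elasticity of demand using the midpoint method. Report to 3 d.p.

-0.963

ΔQ = 218.6 − 308.7 = -90.1; midpoint Q̄ = (308.7 + 218.6)/2 = 263.65.
ΔI = 110640 − 77300 = 33340; midpoint Ī = (77300 + 110640)/2 = 93970.
η = (ΔQ/Q̄) ÷ (ΔI/Ī) = (-90.1/263.65) ÷ (33340/93970) = -0.963.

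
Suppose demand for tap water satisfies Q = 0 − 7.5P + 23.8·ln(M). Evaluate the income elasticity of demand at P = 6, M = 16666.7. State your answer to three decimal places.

At P = 6, M = 16666.7: Q = 186.364.
Holding P constant, ∂Q/∂M = 23.8/M = 0.001428.
η_M = (∂Q/∂M)·(M/Q) = 0.001428 × (16666.7/186.364) = 0.128.

0.128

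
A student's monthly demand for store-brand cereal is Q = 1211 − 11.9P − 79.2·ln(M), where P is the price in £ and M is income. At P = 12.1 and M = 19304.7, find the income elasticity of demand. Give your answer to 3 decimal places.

At P = 12.1, M = 19304.7: Q = 285.456.
Holding P constant, ∂Q/∂M = -79.2/M = -0.00410263.
η_M = (∂Q/∂M)·(M/Q) = -0.00410263 × (19304.7/285.456) = -0.277.

-0.277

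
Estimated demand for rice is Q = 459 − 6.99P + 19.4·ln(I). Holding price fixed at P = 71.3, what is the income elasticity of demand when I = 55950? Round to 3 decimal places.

0.112

At P = 71.3, I = 55950: Q = 172.698.
Holding P constant, ∂Q/∂I = 19.4/I = 0.000346738.
η_I = (∂Q/∂I)·(I/Q) = 0.000346738 × (55950/172.698) = 0.112.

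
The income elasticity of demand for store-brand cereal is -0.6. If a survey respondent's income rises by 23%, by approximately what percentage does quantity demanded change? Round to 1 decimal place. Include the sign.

-13.8%

%ΔQ ≈ η × %ΔI = -0.6 × 23% = -13.8%.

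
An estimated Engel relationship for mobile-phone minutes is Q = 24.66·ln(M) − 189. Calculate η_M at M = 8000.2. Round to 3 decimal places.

At M = 8000.2: Q = 32.625.
dQ/dM = 24.66/M = 0.00308242 at this income.
η = (dQ/dM)·(M/Q) = 0.00308242 × (8000.2/32.625) = 0.756.

0.756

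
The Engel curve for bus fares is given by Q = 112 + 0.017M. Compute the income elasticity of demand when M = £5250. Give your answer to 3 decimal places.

0.443

At M = 5250: Q = 201.250.
dQ/dM = 0.017.
η = (dQ/dM)·(M/Q) = 0.017 × (5250/201.250) = 0.443.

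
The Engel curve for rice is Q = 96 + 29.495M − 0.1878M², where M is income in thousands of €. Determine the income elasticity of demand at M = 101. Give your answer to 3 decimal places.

-0.735

At M = 101: Q = 1159.2472.
dQ/dM = 29.495 − 0.3756M = -8.44060.
η = (dQ/dM)·(M/Q) = -8.44060 × (101/1159.2472) = -0.735.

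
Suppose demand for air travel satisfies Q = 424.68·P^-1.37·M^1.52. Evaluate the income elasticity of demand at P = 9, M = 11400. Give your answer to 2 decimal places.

For a multiplicative demand Q = A·P^α·M^β, the income elasticity is β everywhere.
Here β = 1.52, so η = 1.52.

1.52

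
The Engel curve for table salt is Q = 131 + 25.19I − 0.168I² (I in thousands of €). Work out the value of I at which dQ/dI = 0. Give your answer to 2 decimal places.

74.97

dQ/dI = 25.19 − 0.336I.
The good is inferior where dQ/dI < 0. Setting dQ/dI = 0 gives I = 25.19 / 0.336 = 74.97.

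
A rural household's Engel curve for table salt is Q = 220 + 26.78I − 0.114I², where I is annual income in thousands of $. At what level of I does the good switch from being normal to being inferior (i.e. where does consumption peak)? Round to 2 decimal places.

dQ/dI = 26.78 − 0.228I.
The good is inferior where dQ/dI < 0. Setting dQ/dI = 0 gives I = 26.78 / 0.228 = 117.46.

117.46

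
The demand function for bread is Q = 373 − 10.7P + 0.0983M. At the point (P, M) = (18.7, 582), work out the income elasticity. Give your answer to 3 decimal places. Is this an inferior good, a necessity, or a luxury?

At P = 18.7, M = 582: Q = 230.121.
Holding P constant, ∂Q/∂M = 0.0983.
η_M = (∂Q/∂M)·(M/Q) = 0.0983 × (582/230.121) = 0.249.
Since 0 < η < 1, this is a necessity.

0.249 (necessity)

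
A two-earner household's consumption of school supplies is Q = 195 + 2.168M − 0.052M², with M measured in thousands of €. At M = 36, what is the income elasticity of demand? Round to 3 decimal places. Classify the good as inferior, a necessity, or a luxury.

At M = 36: Q = 205.6560.
dQ/dM = 2.168 − 0.104M = -1.57600.
η = (dQ/dM)·(M/Q) = -1.57600 × (36/205.6560) = -0.276.
η < 0 ⇒ inferior good.

-0.276 (inferior good)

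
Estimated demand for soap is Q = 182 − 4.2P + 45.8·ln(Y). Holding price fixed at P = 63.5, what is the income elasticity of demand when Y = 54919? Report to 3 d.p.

0.110

At P = 63.5, Y = 54919: Q = 415.144.
Holding P constant, ∂Q/∂Y = 45.8/Y = 0.000833955.
η_Y = (∂Q/∂Y)·(Y/Q) = 0.000833955 × (54919/415.144) = 0.110.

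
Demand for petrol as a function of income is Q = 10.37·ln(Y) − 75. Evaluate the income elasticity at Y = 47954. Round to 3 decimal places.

0.282

At Y = 47954: Q = 36.768.
dQ/dY = 10.37/Y = 0.000216249 at this income.
η = (dQ/dY)·(Y/Q) = 0.000216249 × (47954/36.768) = 0.282.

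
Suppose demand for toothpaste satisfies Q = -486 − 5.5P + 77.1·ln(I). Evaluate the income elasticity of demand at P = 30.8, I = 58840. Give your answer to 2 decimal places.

0.40

At P = 30.8, I = 58840: Q = 191.357.
Holding P constant, ∂Q/∂I = 77.1/I = 0.00131033.
η_I = (∂Q/∂I)·(I/Q) = 0.00131033 × (58840/191.357) = 0.40.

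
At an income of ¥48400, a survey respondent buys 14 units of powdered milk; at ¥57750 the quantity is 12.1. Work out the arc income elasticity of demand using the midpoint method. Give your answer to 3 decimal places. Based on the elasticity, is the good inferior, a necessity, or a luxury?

ΔQ = 12.1 − 14 = -1.9; midpoint Q̄ = (14 + 12.1)/2 = 13.05.
ΔI = 57750 − 48400 = 9350; midpoint Ī = (48400 + 57750)/2 = 53075.
η = (ΔQ/Q̄) ÷ (ΔI/Ī) = (-1.9/13.05) ÷ (9350/53075) = -0.826.
η < 0 ⇒ inferior good.

-0.826 (inferior good)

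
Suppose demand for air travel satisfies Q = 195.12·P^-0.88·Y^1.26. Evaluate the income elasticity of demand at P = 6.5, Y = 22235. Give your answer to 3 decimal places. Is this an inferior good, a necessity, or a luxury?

1.260 (luxury)

For a multiplicative demand Q = A·P^α·Y^β, the income elasticity is β everywhere.
Here β = 1.26, so η = 1.260.
Since η > 1, this is a luxury.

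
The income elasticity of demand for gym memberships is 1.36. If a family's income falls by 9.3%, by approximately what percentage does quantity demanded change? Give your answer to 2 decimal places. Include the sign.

-12.65%

%ΔQ ≈ η × %ΔI = 1.36 × (-9.3%) = -12.65%.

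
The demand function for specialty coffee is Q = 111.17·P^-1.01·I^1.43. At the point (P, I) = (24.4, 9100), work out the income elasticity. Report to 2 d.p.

For a multiplicative demand Q = A·P^α·I^β, the income elasticity is β everywhere.
Here β = 1.43, so η = 1.43.

1.43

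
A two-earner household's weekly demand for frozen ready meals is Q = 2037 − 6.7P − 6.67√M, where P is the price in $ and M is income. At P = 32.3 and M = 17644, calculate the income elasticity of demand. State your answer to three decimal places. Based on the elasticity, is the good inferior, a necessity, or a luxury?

At P = 32.3, M = 17644: Q = 934.609.
Holding P constant, ∂Q/∂M = -6.67/(2√M) = -0.0251071.
η_M = (∂Q/∂M)·(M/Q) = -0.0251071 × (17644/934.609) = -0.474.
Since η < 0, this is an inferior good.

-0.474 (inferior good)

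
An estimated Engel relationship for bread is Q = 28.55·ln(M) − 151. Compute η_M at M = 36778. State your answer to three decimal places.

At M = 36778: Q = 149.136.
dQ/dM = 28.55/M = 0.000776279 at this income.
η = (dQ/dM)·(M/Q) = 0.000776279 × (36778/149.136) = 0.191.

0.191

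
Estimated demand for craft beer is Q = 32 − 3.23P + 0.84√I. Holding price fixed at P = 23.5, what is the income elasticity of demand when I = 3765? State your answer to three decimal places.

3.374

At P = 23.5, I = 3765: Q = 7.637.
Holding P constant, ∂Q/∂I = 0.84/(2√I) = 0.0068449.
η_I = (∂Q/∂I)·(I/Q) = 0.0068449 × (3765/7.637) = 3.374.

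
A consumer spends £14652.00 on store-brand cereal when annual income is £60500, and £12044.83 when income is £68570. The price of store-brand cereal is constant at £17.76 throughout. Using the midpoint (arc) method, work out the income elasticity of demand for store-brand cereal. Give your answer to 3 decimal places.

With a constant price, Q₁ = 14652.00/17.76 = 825.000 and Q₂ = 12044.83/17.76 = 678.200 (equivalently, work directly with expenditure since P cancels).
Midpoint %ΔQ = (12044.83 − 14652.00)/13348.42 = -0.19532; midpoint %ΔI = (68570 − 60500)/64535 = 0.12505.
η = -0.19532 / 0.12505 = -1.562.

-1.562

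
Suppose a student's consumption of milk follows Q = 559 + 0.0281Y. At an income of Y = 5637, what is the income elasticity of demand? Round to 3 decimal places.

0.221

At Y = 5637: Q = 717.400.
dQ/dY = 0.0281.
η = (dQ/dY)·(Y/Q) = 0.0281 × (5637/717.400) = 0.221.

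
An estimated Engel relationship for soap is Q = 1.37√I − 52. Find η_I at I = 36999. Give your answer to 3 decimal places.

At I = 36999: Q = 211.521.
dQ/dI = 1.37/(2√I) = 0.00356119 at this income.
η = (dQ/dI)·(I/Q) = 0.00356119 × (36999/211.521) = 0.623.

0.623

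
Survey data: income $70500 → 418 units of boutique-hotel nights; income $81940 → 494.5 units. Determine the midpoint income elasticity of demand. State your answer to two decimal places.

1.12

ΔQ = 494.5 − 418 = 76.5; midpoint Q̄ = (418 + 494.5)/2 = 456.25.
ΔI = 81940 − 70500 = 11440; midpoint Ī = (70500 + 81940)/2 = 76220.
η = (ΔQ/Q̄) ÷ (ΔI/Ī) = (76.5/456.25) ÷ (11440/76220) = 1.12.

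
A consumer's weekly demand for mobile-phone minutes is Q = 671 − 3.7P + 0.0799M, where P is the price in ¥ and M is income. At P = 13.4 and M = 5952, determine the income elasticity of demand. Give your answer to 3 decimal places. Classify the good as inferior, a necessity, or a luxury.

0.434 (necessity)

At P = 13.4, M = 5952: Q = 1096.985.
Holding P constant, ∂Q/∂M = 0.0799.
η_M = (∂Q/∂M)·(M/Q) = 0.0799 × (5952/1096.985) = 0.434.
Since 0 < η < 1, this is a necessity.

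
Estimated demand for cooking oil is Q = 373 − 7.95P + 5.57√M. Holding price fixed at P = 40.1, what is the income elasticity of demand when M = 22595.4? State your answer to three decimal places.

At P = 40.1, M = 22595.4: Q = 891.474.
Holding P constant, ∂Q/∂M = 5.57/(2√M) = 0.0185274.
η_M = (∂Q/∂M)·(M/Q) = 0.0185274 × (22595.4/891.474) = 0.470.

0.470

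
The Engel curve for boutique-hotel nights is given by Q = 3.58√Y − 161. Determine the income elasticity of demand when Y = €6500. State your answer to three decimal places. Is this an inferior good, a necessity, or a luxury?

At Y = 6500: Q = 127.629.
dQ/dY = 3.58/(2√Y) = 0.0222022 at this income.
η = (dQ/dY)·(Y/Q) = 0.0222022 × (6500/127.629) = 1.131.
Since η > 1, the good is a luxury.

1.131 (luxury)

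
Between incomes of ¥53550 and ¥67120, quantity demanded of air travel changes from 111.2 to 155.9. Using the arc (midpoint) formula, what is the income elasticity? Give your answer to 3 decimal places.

1.488

ΔQ = 155.9 − 111.2 = 44.7; midpoint Q̄ = (111.2 + 155.9)/2 = 133.55.
ΔI = 67120 − 53550 = 13570; midpoint Ī = (53550 + 67120)/2 = 60335.
η = (ΔQ/Q̄) ÷ (ΔI/Ī) = (44.7/133.55) ÷ (13570/60335) = 1.488.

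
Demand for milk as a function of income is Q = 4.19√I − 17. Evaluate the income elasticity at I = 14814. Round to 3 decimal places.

At I = 14814: Q = 492.977.
dQ/dI = 4.19/(2√I) = 0.0172127 at this income.
η = (dQ/dI)·(I/Q) = 0.0172127 × (14814/492.977) = 0.517.

0.517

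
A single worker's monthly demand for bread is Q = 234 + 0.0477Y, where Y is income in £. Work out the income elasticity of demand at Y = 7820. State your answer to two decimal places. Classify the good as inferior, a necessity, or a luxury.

0.61 (necessity)

At Y = 7820: Q = 607.014.
dQ/dY = 0.0477.
η = (dQ/dY)·(Y/Q) = 0.0477 × (7820/607.014) = 0.61.
Since 0 < η < 1, the good is a necessity.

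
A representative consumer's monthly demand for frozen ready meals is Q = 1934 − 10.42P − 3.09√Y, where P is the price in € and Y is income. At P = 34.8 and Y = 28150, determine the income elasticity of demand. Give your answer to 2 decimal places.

At P = 34.8, Y = 28150: Q = 1052.945.
Holding P constant, ∂Q/∂Y = -3.09/(2√Y) = -0.00920851.
η_Y = (∂Q/∂Y)·(Y/Q) = -0.00920851 × (28150/1052.945) = -0.25.

-0.25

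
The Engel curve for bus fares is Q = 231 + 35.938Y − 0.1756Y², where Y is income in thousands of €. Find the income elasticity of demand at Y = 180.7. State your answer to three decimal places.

At Y = 180.7: Q = 991.2194.
dQ/dY = 35.938 − 0.3512Y = -27.52384.
η = (dQ/dY)·(Y/Q) = -27.52384 × (180.7/991.2194) = -5.018.

-5.018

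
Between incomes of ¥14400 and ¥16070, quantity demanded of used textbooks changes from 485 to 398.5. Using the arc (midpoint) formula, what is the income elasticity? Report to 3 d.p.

-1.786

ΔQ = 398.5 − 485 = -86.5; midpoint Q̄ = (485 + 398.5)/2 = 441.75.
ΔI = 16070 − 14400 = 1670; midpoint Ī = (14400 + 16070)/2 = 15235.
η = (ΔQ/Q̄) ÷ (ΔI/Ī) = (-86.5/441.75) ÷ (1670/15235) = -1.786.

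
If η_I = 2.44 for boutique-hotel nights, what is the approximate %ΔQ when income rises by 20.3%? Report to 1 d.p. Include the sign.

%ΔQ ≈ η × %ΔI = 2.44 × 20.3% = 49.5%.

49.5%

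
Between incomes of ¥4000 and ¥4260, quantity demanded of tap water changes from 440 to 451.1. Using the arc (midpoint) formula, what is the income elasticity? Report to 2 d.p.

ΔQ = 451.1 − 440 = 11.1; midpoint Q̄ = (440 + 451.1)/2 = 445.55.
ΔI = 4260 − 4000 = 260; midpoint Ī = (4000 + 4260)/2 = 4130.
η = (ΔQ/Q̄) ÷ (ΔI/Ī) = (11.1/445.55) ÷ (260/4130) = 0.40.

0.40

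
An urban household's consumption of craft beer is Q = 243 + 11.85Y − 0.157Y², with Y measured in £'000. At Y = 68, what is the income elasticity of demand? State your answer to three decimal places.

-2.001

At Y = 68: Q = 322.8320.
dQ/dY = 11.85 − 0.314Y = -9.50200.
η = (dQ/dY)·(Y/Q) = -9.50200 × (68/322.8320) = -2.001.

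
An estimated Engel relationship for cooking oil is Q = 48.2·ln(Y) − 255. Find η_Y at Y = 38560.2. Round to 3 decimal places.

At Y = 38560.2: Q = 253.991.
dQ/dY = 48.2/Y = 0.00124999 at this income.
η = (dQ/dY)·(Y/Q) = 0.00124999 × (38560.2/253.991) = 0.190.

0.190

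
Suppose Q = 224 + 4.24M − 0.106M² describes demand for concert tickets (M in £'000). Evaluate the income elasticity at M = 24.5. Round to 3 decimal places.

-0.088

At M = 24.5: Q = 264.2535.
dQ/dM = 4.24 − 0.212M = -0.95400.
η = (dQ/dM)·(M/Q) = -0.95400 × (24.5/264.2535) = -0.088.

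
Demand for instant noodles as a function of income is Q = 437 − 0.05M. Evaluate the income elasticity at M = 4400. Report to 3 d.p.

At M = 4400: Q = 217.000.
dQ/dM = −0.05.
η = (dQ/dM)·(M/Q) = -0.05 × (4400/217.000) = -1.014.

-1.014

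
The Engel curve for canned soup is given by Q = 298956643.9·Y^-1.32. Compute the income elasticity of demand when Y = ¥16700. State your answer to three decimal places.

-1.320

For Q = A·Y^β the income elasticity is constant and equal to β.
Here β = -1.32, so η = -1.320.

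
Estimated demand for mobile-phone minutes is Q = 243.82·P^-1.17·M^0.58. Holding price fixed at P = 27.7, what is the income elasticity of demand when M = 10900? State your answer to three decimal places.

For a multiplicative demand Q = A·P^α·M^β, the income elasticity is β everywhere.
Here β = 0.58, so η = 0.580.

0.580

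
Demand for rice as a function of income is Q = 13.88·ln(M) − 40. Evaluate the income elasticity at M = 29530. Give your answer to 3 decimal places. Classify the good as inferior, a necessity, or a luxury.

At M = 29530: Q = 102.869.
dQ/dM = 13.88/M = 0.00047003 at this income.
η = (dQ/dM)·(M/Q) = 0.00047003 × (29530/102.869) = 0.135.
Since 0 < η < 1, the good is a necessity.

0.135 (necessity)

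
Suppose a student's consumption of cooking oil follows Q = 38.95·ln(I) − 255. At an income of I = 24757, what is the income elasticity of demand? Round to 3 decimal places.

0.280

At I = 24757: Q = 139.052.
dQ/dI = 38.95/I = 0.00157329 at this income.
η = (dQ/dI)·(I/Q) = 0.00157329 × (24757/139.052) = 0.280.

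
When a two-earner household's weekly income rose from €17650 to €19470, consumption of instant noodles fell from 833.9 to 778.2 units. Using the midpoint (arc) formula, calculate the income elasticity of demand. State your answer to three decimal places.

ΔQ = 778.2 − 833.9 = -55.7; midpoint Q̄ = (833.9 + 778.2)/2 = 806.05.
ΔI = 19470 − 17650 = 1820; midpoint Ī = (17650 + 19470)/2 = 18560.
η = (ΔQ/Q̄) ÷ (ΔI/Ī) = (-55.7/806.05) ÷ (1820/18560) = -0.705.

-0.705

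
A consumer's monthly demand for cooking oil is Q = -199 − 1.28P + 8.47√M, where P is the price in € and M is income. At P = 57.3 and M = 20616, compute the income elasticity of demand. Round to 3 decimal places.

0.644

At P = 57.3, M = 20616: Q = 943.802.
Holding P constant, ∂Q/∂M = 8.47/(2√M) = 0.0294952.
η_M = (∂Q/∂M)·(M/Q) = 0.0294952 × (20616/943.802) = 0.644.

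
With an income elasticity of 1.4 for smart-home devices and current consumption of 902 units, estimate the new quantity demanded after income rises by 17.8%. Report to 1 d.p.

%ΔQ ≈ η × %ΔI = 1.4 × 17.8% = 24.92%.
New Q ≈ 902 × (1 + 0.2492) = 1126.8.

1126.8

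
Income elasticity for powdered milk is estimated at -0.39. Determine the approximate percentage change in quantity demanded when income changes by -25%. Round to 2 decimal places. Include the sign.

9.75%

%ΔQ ≈ η × %ΔI = -0.39 × (-25%) = 9.75%.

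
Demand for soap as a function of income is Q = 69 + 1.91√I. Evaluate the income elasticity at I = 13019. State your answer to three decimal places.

0.380

At I = 13019: Q = 286.933.
dQ/dI = 1.91/(2√I) = 0.00836979 at this income.
η = (dQ/dI)·(I/Q) = 0.00836979 × (13019/286.933) = 0.380.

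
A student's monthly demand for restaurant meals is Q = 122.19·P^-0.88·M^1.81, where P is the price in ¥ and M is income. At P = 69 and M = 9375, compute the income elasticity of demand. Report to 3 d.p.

For a multiplicative demand Q = A·P^α·M^β, the income elasticity is β everywhere.
Here β = 1.81, so η = 1.810.

1.810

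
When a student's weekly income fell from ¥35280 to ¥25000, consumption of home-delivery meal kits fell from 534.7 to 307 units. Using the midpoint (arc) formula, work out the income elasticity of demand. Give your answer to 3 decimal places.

ΔQ = 307 − 534.7 = -227.7; midpoint Q̄ = (534.7 + 307)/2 = 420.85.
ΔI = 25000 − 35280 = -10280; midpoint Ī = (35280 + 25000)/2 = 30140.
η = (ΔQ/Q̄) ÷ (ΔI/Ī) = (-227.7/420.85) ÷ (-10280/30140) = 1.586.

1.586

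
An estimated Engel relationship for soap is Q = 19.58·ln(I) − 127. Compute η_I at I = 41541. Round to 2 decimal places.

At I = 41541: Q = 81.222.
dQ/dI = 19.58/I = 0.000471342 at this income.
η = (dQ/dI)·(I/Q) = 0.000471342 × (41541/81.222) = 0.24.

0.24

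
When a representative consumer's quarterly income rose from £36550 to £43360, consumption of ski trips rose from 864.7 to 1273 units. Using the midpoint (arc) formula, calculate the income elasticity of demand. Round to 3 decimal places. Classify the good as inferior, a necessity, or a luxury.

ΔQ = 1273 − 864.7 = 408.3; midpoint Q̄ = (864.7 + 1273)/2 = 1068.85.
ΔI = 43360 − 36550 = 6810; midpoint Ī = (36550 + 43360)/2 = 39955.
η = (ΔQ/Q̄) ÷ (ΔI/Ī) = (408.3/1068.85) ÷ (6810/39955) = 2.241.
η > 1 ⇒ luxury.

2.241 (luxury)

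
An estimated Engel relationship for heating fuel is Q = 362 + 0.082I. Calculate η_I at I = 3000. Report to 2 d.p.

0.40

At I = 3000: Q = 608.000.
dQ/dI = 0.082.
η = (dQ/dI)·(I/Q) = 0.082 × (3000/608.000) = 0.40.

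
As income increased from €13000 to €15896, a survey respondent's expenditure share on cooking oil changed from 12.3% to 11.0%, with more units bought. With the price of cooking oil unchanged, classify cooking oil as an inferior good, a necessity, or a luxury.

necessity

Quantity rises but the budget share falls as income rises, so 0 < η < 1.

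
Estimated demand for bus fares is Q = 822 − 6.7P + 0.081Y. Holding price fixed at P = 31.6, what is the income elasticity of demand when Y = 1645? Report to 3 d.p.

0.179

At P = 31.6, Y = 1645: Q = 743.525.
Holding P constant, ∂Q/∂Y = 0.081.
η_Y = (∂Q/∂Y)·(Y/Q) = 0.081 × (1645/743.525) = 0.179.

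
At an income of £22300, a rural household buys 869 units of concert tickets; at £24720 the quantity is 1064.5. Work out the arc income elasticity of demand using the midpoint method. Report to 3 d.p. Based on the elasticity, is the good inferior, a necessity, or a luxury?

1.965 (luxury)

ΔQ = 1064.5 − 869 = 195.5; midpoint Q̄ = (869 + 1064.5)/2 = 966.75.
ΔI = 24720 − 22300 = 2420; midpoint Ī = (22300 + 24720)/2 = 23510.
η = (ΔQ/Q̄) ÷ (ΔI/Ī) = (195.5/966.75) ÷ (2420/23510) = 1.965.
η > 1 ⇒ luxury.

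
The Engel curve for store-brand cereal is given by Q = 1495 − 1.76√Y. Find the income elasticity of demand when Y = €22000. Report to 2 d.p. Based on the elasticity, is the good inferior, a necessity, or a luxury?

-0.11 (inferior good)

At Y = 22000: Q = 1233.950.
dQ/dY = -1.76/(2√Y) = -0.00593296 at this income.
η = (dQ/dY)·(Y/Q) = -0.00593296 × (22000/1233.950) = -0.11.
Since η < 0, the good is an inferior good.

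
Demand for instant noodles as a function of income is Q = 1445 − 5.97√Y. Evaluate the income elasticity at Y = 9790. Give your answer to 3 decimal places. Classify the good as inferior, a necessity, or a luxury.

At Y = 9790: Q = 854.302.
dQ/dY = -5.97/(2√Y) = -0.0301684 at this income.
η = (dQ/dY)·(Y/Q) = -0.0301684 × (9790/854.302) = -0.346.
Since η < 0, the good is an inferior good.

-0.346 (inferior good)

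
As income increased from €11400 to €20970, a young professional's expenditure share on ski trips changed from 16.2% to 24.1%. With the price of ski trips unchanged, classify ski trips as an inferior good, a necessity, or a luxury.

The budget share rises as income rises, so η > 1.

luxury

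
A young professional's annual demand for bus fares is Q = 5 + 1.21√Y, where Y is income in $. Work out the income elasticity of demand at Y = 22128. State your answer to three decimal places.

At Y = 22128: Q = 184.993.
dQ/dY = 1.21/(2√Y) = 0.00406709 at this income.
η = (dQ/dY)·(Y/Q) = 0.00406709 × (22128/184.993) = 0.486.

0.486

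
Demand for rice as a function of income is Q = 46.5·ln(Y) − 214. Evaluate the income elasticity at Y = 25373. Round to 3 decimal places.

0.181

At Y = 25373: Q = 257.577.
dQ/dY = 46.5/Y = 0.00183266 at this income.
η = (dQ/dY)·(Y/Q) = 0.00183266 × (25373/257.577) = 0.181.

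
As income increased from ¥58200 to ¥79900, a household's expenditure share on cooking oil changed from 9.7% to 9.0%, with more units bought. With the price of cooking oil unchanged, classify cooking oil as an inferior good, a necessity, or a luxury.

Quantity rises but the budget share falls as income rises, so 0 < η < 1.

necessity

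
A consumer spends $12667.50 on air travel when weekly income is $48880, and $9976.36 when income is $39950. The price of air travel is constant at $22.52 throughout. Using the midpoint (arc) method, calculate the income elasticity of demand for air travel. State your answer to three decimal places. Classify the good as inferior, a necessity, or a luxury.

With a constant price, Q₁ = 12667.50/22.52 = 562.500 and Q₂ = 9976.36/22.52 = 443.000 (equivalently, work directly with expenditure since P cancels).
Midpoint %ΔQ = (9976.36 − 12667.50)/11321.93 = -0.23769; midpoint %ΔI = (39950 − 48880)/44415 = -0.20106.
η = -0.23769 / -0.20106 = 1.182.
η > 1 ⇒ luxury.

1.182 (luxury)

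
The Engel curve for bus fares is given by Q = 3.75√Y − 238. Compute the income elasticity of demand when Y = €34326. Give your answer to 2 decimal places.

At Y = 34326: Q = 456.773.
dQ/dY = 3.75/(2√Y) = 0.0101202 at this income.
η = (dQ/dY)·(Y/Q) = 0.0101202 × (34326/456.773) = 0.76.

0.76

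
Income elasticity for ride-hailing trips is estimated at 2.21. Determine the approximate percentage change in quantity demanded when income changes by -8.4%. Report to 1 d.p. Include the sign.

-18.6%

%ΔQ ≈ η × %ΔI = 2.21 × (-8.4%) = -18.6%.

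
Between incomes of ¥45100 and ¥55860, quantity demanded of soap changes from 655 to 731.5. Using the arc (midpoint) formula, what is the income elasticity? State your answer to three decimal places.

ΔQ = 731.5 − 655 = 76.5; midpoint Q̄ = (655 + 731.5)/2 = 693.25.
ΔI = 55860 − 45100 = 10760; midpoint Ī = (45100 + 55860)/2 = 50480.
η = (ΔQ/Q̄) ÷ (ΔI/Ī) = (76.5/693.25) ÷ (10760/50480) = 0.518.

0.518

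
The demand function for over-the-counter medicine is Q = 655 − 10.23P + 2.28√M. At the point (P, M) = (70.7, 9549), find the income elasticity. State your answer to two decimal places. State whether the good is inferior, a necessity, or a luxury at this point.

At P = 70.7, M = 9549: Q = 154.538.
Holding P constant, ∂Q/∂M = 2.28/(2√M) = 0.0116661.
η_M = (∂Q/∂M)·(M/Q) = 0.0116661 × (9549/154.538) = 0.72.
Since 0 < η < 1, this is a necessity.

0.72 (necessity)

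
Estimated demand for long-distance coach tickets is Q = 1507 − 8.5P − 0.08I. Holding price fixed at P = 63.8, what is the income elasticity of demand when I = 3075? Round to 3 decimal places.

At P = 63.8, I = 3075: Q = 718.700.
Holding P constant, ∂Q/∂I = −0.08.
η_I = (∂Q/∂I)·(I/Q) = -0.08 × (3075/718.700) = -0.342.

-0.342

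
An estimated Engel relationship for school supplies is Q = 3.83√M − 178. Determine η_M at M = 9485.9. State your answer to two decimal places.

0.96

At M = 9485.9: Q = 195.025.
dQ/dM = 3.83/(2√M) = 0.0196621 at this income.
η = (dQ/dM)·(M/Q) = 0.0196621 × (9485.9/195.025) = 0.96.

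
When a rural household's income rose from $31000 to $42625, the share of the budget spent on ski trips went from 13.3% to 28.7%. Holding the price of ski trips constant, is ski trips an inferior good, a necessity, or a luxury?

The budget share rises as income rises, so η > 1.

luxury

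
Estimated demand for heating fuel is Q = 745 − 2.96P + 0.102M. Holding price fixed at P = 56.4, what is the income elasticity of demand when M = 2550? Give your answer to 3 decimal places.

0.310

At P = 56.4, M = 2550: Q = 838.156.
Holding P constant, ∂Q/∂M = 0.102.
η_M = (∂Q/∂M)·(M/Q) = 0.102 × (2550/838.156) = 0.310.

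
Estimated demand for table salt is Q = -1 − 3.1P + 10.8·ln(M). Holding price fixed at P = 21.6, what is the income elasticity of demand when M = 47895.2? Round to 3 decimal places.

0.223

At P = 21.6, M = 47895.2: Q = 48.429.
Holding P constant, ∂Q/∂M = 10.8/M = 0.000225492.
η_M = (∂Q/∂M)·(M/Q) = 0.000225492 × (47895.2/48.429) = 0.223.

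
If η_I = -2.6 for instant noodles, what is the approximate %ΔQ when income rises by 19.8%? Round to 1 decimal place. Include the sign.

%ΔQ ≈ η × %ΔI = -2.6 × 19.8% = -51.5%.

-51.5%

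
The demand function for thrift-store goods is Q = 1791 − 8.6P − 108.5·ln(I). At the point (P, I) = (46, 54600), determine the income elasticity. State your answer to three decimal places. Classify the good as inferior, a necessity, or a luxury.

At P = 46, I = 54600: Q = 211.905.
Holding P constant, ∂Q/∂I = -108.5/I = -0.00198718.
η_I = (∂Q/∂I)·(I/Q) = -0.00198718 × (54600/211.905) = -0.512.
Since η < 0, this is an inferior good.

-0.512 (inferior good)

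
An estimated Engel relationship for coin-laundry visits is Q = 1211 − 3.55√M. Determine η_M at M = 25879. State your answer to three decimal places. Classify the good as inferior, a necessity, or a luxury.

-0.446 (inferior good)

At M = 25879: Q = 639.913.
dQ/dM = -3.55/(2√M) = -0.0110338 at this income.
η = (dQ/dM)·(M/Q) = -0.0110338 × (25879/639.913) = -0.446.
Since η < 0, the good is an inferior good.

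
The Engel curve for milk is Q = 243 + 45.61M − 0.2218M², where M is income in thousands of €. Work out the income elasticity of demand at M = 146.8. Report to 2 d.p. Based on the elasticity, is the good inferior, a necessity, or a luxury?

At M = 146.8: Q = 2158.7048.
dQ/dM = 45.61 − 0.4436M = -19.51048.
η = (dQ/dM)·(M/Q) = -19.51048 × (146.8/2158.7048) = -1.33.
η < 0 ⇒ inferior good.

-1.33 (inferior good)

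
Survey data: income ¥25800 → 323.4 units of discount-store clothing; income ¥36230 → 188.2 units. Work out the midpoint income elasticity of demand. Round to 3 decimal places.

ΔQ = 188.2 − 323.4 = -135.2; midpoint Q̄ = (323.4 + 188.2)/2 = 255.8.
ΔI = 36230 − 25800 = 10430; midpoint Ī = (25800 + 36230)/2 = 31015.
η = (ΔQ/Q̄) ÷ (ΔI/Ī) = (-135.2/255.8) ÷ (10430/31015) = -1.572.

-1.572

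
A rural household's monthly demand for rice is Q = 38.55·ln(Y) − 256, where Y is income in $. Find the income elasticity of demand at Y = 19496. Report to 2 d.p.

0.31

At Y = 19496: Q = 124.796.
dQ/dY = 38.55/Y = 0.00197733 at this income.
η = (dQ/dY)·(Y/Q) = 0.00197733 × (19496/124.796) = 0.31.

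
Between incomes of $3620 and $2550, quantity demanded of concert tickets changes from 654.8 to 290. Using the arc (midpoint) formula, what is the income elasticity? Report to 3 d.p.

2.226

ΔQ = 290 − 654.8 = -364.8; midpoint Q̄ = (654.8 + 290)/2 = 472.4.
ΔI = 2550 − 3620 = -1070; midpoint Ī = (3620 + 2550)/2 = 3085.
η = (ΔQ/Q̄) ÷ (ΔI/Ī) = (-364.8/472.4) ÷ (-1070/3085) = 2.226.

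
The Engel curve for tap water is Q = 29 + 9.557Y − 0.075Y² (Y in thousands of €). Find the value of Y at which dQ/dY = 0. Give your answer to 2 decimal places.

63.71

dQ/dY = 9.557 − 0.15Y.
The good is inferior where dQ/dY < 0. Setting dQ/dY = 0 gives Y = 9.557 / 0.15 = 63.71.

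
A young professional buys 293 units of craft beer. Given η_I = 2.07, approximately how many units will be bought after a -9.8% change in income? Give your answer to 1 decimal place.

233.6

%ΔQ ≈ η × %ΔI = 2.07 × (-9.8%) = -20.286%.
New Q ≈ 293 × (1 − 0.20286) = 233.6.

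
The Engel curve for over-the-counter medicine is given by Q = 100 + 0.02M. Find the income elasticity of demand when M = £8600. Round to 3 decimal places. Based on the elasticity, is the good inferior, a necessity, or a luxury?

0.632 (necessity)

At M = 8600: Q = 272.000.
dQ/dM = 0.02.
η = (dQ/dM)·(M/Q) = 0.02 × (8600/272.000) = 0.632.
Since 0 < η < 1, the good is a necessity.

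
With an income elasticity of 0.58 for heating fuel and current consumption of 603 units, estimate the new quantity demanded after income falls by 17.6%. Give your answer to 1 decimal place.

541.4

%ΔQ ≈ η × %ΔI = 0.58 × (-17.6%) = -10.208%.
New Q ≈ 603 × (1 − 0.10208) = 541.4.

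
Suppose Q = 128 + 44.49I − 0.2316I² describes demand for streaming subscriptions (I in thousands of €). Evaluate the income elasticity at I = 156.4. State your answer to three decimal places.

-3.077

At I = 156.4: Q = 1421.0777.
dQ/dI = 44.49 − 0.4632I = -27.95448.
η = (dQ/dI)·(I/Q) = -27.95448 × (156.4/1421.0777) = -3.077.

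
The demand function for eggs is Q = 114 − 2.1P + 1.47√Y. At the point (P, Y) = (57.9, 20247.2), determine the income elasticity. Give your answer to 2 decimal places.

0.52

At P = 57.9, Y = 20247.2: Q = 201.580.
Holding P constant, ∂Q/∂Y = 1.47/(2√Y) = 0.00516541.
η_Y = (∂Q/∂Y)·(Y/Q) = 0.00516541 × (20247.2/201.580) = 0.52.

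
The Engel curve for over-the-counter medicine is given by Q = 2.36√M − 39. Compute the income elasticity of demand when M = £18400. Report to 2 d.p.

At M = 18400: Q = 281.126.
dQ/dM = 2.36/(2√M) = 0.00869908 at this income.
η = (dQ/dM)·(M/Q) = 0.00869908 × (18400/281.126) = 0.57.

0.57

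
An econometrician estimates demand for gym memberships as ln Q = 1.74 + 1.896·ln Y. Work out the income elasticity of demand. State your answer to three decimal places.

1.896

In a log-linear demand, the coefficient on ln Y is the income elasticity.
So η = 1.896.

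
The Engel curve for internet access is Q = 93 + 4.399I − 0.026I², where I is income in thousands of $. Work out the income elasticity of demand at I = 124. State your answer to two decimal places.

At I = 124: Q = 238.7000.
dQ/dI = 4.399 − 0.052I = -2.04900.
η = (dQ/dI)·(I/Q) = -2.04900 × (124/238.7000) = -1.06.

-1.06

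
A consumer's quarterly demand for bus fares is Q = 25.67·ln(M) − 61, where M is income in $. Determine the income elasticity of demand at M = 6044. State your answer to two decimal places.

0.16

At M = 6044: Q = 162.504.
dQ/dM = 25.67/M = 0.00424719 at this income.
η = (dQ/dM)·(M/Q) = 0.00424719 × (6044/162.504) = 0.16.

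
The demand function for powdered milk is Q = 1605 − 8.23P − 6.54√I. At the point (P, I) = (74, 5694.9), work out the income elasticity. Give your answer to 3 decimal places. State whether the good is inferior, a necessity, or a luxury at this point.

-0.491 (inferior good)

At P = 74, I = 5694.9: Q = 502.442.
Holding P constant, ∂Q/∂I = -6.54/(2√I) = -0.0433316.
η_I = (∂Q/∂I)·(I/Q) = -0.0433316 × (5694.9/502.442) = -0.491.
Since η < 0, this is an inferior good.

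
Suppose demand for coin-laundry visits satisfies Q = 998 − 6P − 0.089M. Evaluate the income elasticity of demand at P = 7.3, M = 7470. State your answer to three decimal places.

-2.298

At P = 7.3, M = 7470: Q = 289.370.
Holding P constant, ∂Q/∂M = −0.089.
η_M = (∂Q/∂M)·(M/Q) = -0.089 × (7470/289.370) = -2.298.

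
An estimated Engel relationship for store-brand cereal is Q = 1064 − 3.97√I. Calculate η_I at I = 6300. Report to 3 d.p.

At I = 6300: Q = 748.891.
dQ/dI = -3.97/(2√I) = -0.0250086 at this income.
η = (dQ/dI)·(I/Q) = -0.0250086 × (6300/748.891) = -0.210.

-0.210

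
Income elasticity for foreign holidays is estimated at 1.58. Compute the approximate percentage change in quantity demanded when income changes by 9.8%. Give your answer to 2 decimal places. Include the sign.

%ΔQ ≈ η × %ΔI = 1.58 × 9.8% = 15.48%.

15.48%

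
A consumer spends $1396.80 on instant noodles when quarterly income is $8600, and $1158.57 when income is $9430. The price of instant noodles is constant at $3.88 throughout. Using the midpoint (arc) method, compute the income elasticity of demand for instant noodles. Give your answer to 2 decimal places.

With a constant price, Q₁ = 1396.80/3.88 = 360.000 and Q₂ = 1158.57/3.88 = 298.601 (equivalently, work directly with expenditure since P cancels).
Midpoint %ΔQ = (1158.57 − 1396.80)/1277.69 = -0.18645; midpoint %ΔI = (9430 − 8600)/9015 = 0.09207.
η = -0.18645 / 0.09207 = -2.03.

-2.03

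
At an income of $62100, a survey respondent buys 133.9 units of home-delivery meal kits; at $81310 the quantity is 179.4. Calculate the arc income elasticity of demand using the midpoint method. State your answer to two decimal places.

ΔQ = 179.4 − 133.9 = 45.5; midpoint Q̄ = (133.9 + 179.4)/2 = 156.65.
ΔI = 81310 − 62100 = 19210; midpoint Ī = (62100 + 81310)/2 = 71705.
η = (ΔQ/Q̄) ÷ (ΔI/Ī) = (45.5/156.65) ÷ (19210/71705) = 1.08.

1.08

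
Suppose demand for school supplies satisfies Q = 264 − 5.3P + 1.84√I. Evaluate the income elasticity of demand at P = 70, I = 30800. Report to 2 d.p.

0.75

At P = 70, I = 30800: Q = 215.919.
Holding P constant, ∂Q/∂I = 1.84/(2√I) = 0.00524219.
η_I = (∂Q/∂I)·(I/Q) = 0.00524219 × (30800/215.919) = 0.75.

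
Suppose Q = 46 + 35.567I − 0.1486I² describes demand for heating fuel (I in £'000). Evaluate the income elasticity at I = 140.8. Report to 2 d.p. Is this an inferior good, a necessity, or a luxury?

-0.42 (inferior good)

At I = 140.8: Q = 2107.8921.
dQ/dI = 35.567 − 0.2972I = -6.27876.
η = (dQ/dI)·(I/Q) = -6.27876 × (140.8/2107.8921) = -0.42.
η < 0 ⇒ inferior good.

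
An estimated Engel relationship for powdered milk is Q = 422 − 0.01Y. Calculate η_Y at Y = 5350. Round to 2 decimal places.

-0.15

At Y = 5350: Q = 368.500.
dQ/dY = −0.01.
η = (dQ/dY)·(Y/Q) = -0.01 × (5350/368.500) = -0.15.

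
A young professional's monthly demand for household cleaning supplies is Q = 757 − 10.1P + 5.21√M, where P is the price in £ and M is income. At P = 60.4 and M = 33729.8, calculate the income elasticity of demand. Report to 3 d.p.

At P = 60.4, M = 33729.8: Q = 1103.812.
Holding P constant, ∂Q/∂M = 5.21/(2√M) = 0.0141841.
η_M = (∂Q/∂M)·(M/Q) = 0.0141841 × (33729.8/1103.812) = 0.433.

0.433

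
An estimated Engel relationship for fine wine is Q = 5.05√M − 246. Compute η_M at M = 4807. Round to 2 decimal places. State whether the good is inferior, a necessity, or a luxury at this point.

1.68 (luxury)

At M = 4807: Q = 104.129.
dQ/dM = 5.05/(2√M) = 0.0364187 at this income.
η = (dQ/dM)·(M/Q) = 0.0364187 × (4807/104.129) = 1.68.
Since η > 1, the good is a luxury.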